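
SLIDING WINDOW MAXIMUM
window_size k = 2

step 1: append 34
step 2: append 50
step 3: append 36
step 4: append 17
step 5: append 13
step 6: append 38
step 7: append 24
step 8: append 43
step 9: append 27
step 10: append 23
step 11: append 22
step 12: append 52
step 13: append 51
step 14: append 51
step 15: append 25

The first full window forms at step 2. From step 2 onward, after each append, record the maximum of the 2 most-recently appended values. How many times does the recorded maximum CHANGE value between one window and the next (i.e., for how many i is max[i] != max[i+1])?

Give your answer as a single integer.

step 1: append 34 -> window=[34] (not full yet)
step 2: append 50 -> window=[34, 50] -> max=50
step 3: append 36 -> window=[50, 36] -> max=50
step 4: append 17 -> window=[36, 17] -> max=36
step 5: append 13 -> window=[17, 13] -> max=17
step 6: append 38 -> window=[13, 38] -> max=38
step 7: append 24 -> window=[38, 24] -> max=38
step 8: append 43 -> window=[24, 43] -> max=43
step 9: append 27 -> window=[43, 27] -> max=43
step 10: append 23 -> window=[27, 23] -> max=27
step 11: append 22 -> window=[23, 22] -> max=23
step 12: append 52 -> window=[22, 52] -> max=52
step 13: append 51 -> window=[52, 51] -> max=52
step 14: append 51 -> window=[51, 51] -> max=51
step 15: append 25 -> window=[51, 25] -> max=51
Recorded maximums: 50 50 36 17 38 38 43 43 27 23 52 52 51 51
Changes between consecutive maximums: 8

Answer: 8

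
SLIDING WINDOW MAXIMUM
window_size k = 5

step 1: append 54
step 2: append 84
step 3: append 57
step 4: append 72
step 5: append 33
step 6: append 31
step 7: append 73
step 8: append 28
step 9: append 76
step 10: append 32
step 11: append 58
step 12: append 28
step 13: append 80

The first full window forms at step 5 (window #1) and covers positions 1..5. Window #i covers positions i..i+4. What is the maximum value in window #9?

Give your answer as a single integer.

step 1: append 54 -> window=[54] (not full yet)
step 2: append 84 -> window=[54, 84] (not full yet)
step 3: append 57 -> window=[54, 84, 57] (not full yet)
step 4: append 72 -> window=[54, 84, 57, 72] (not full yet)
step 5: append 33 -> window=[54, 84, 57, 72, 33] -> max=84
step 6: append 31 -> window=[84, 57, 72, 33, 31] -> max=84
step 7: append 73 -> window=[57, 72, 33, 31, 73] -> max=73
step 8: append 28 -> window=[72, 33, 31, 73, 28] -> max=73
step 9: append 76 -> window=[33, 31, 73, 28, 76] -> max=76
step 10: append 32 -> window=[31, 73, 28, 76, 32] -> max=76
step 11: append 58 -> window=[73, 28, 76, 32, 58] -> max=76
step 12: append 28 -> window=[28, 76, 32, 58, 28] -> max=76
step 13: append 80 -> window=[76, 32, 58, 28, 80] -> max=80
Window #9 max = 80

Answer: 80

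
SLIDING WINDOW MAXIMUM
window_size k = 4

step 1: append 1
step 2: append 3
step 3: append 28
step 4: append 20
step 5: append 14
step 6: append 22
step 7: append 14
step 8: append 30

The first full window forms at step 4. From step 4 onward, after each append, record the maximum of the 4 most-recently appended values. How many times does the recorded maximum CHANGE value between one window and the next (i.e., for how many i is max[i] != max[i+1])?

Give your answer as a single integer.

step 1: append 1 -> window=[1] (not full yet)
step 2: append 3 -> window=[1, 3] (not full yet)
step 3: append 28 -> window=[1, 3, 28] (not full yet)
step 4: append 20 -> window=[1, 3, 28, 20] -> max=28
step 5: append 14 -> window=[3, 28, 20, 14] -> max=28
step 6: append 22 -> window=[28, 20, 14, 22] -> max=28
step 7: append 14 -> window=[20, 14, 22, 14] -> max=22
step 8: append 30 -> window=[14, 22, 14, 30] -> max=30
Recorded maximums: 28 28 28 22 30
Changes between consecutive maximums: 2

Answer: 2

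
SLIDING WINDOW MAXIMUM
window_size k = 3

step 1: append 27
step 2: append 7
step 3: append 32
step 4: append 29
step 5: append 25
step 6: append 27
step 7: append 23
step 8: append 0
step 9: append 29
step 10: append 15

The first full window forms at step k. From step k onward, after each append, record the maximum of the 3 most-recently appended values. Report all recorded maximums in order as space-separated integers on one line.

step 1: append 27 -> window=[27] (not full yet)
step 2: append 7 -> window=[27, 7] (not full yet)
step 3: append 32 -> window=[27, 7, 32] -> max=32
step 4: append 29 -> window=[7, 32, 29] -> max=32
step 5: append 25 -> window=[32, 29, 25] -> max=32
step 6: append 27 -> window=[29, 25, 27] -> max=29
step 7: append 23 -> window=[25, 27, 23] -> max=27
step 8: append 0 -> window=[27, 23, 0] -> max=27
step 9: append 29 -> window=[23, 0, 29] -> max=29
step 10: append 15 -> window=[0, 29, 15] -> max=29

Answer: 32 32 32 29 27 27 29 29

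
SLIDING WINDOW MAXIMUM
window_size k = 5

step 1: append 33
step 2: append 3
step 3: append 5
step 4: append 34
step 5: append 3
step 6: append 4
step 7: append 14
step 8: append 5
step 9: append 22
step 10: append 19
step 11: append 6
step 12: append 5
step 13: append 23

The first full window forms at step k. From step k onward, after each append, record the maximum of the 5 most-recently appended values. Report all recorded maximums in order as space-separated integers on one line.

Answer: 34 34 34 34 22 22 22 22 23

Derivation:
step 1: append 33 -> window=[33] (not full yet)
step 2: append 3 -> window=[33, 3] (not full yet)
step 3: append 5 -> window=[33, 3, 5] (not full yet)
step 4: append 34 -> window=[33, 3, 5, 34] (not full yet)
step 5: append 3 -> window=[33, 3, 5, 34, 3] -> max=34
step 6: append 4 -> window=[3, 5, 34, 3, 4] -> max=34
step 7: append 14 -> window=[5, 34, 3, 4, 14] -> max=34
step 8: append 5 -> window=[34, 3, 4, 14, 5] -> max=34
step 9: append 22 -> window=[3, 4, 14, 5, 22] -> max=22
step 10: append 19 -> window=[4, 14, 5, 22, 19] -> max=22
step 11: append 6 -> window=[14, 5, 22, 19, 6] -> max=22
step 12: append 5 -> window=[5, 22, 19, 6, 5] -> max=22
step 13: append 23 -> window=[22, 19, 6, 5, 23] -> max=23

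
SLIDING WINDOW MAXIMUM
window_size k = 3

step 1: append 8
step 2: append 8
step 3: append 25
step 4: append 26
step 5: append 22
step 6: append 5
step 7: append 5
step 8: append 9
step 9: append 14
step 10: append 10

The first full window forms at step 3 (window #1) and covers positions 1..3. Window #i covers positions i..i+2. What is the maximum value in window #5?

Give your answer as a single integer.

Answer: 22

Derivation:
step 1: append 8 -> window=[8] (not full yet)
step 2: append 8 -> window=[8, 8] (not full yet)
step 3: append 25 -> window=[8, 8, 25] -> max=25
step 4: append 26 -> window=[8, 25, 26] -> max=26
step 5: append 22 -> window=[25, 26, 22] -> max=26
step 6: append 5 -> window=[26, 22, 5] -> max=26
step 7: append 5 -> window=[22, 5, 5] -> max=22
Window #5 max = 22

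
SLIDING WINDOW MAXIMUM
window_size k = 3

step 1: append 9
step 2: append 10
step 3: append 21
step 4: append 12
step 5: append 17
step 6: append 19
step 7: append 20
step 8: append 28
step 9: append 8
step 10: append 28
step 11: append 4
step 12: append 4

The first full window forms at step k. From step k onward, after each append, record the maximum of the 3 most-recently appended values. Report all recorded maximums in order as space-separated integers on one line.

step 1: append 9 -> window=[9] (not full yet)
step 2: append 10 -> window=[9, 10] (not full yet)
step 3: append 21 -> window=[9, 10, 21] -> max=21
step 4: append 12 -> window=[10, 21, 12] -> max=21
step 5: append 17 -> window=[21, 12, 17] -> max=21
step 6: append 19 -> window=[12, 17, 19] -> max=19
step 7: append 20 -> window=[17, 19, 20] -> max=20
step 8: append 28 -> window=[19, 20, 28] -> max=28
step 9: append 8 -> window=[20, 28, 8] -> max=28
step 10: append 28 -> window=[28, 8, 28] -> max=28
step 11: append 4 -> window=[8, 28, 4] -> max=28
step 12: append 4 -> window=[28, 4, 4] -> max=28

Answer: 21 21 21 19 20 28 28 28 28 28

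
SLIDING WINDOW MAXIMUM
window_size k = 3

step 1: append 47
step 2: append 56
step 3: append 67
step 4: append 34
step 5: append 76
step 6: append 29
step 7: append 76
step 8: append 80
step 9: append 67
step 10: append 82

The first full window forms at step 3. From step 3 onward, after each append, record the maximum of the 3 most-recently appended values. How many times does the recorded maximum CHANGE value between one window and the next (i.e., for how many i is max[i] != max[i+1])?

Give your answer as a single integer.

step 1: append 47 -> window=[47] (not full yet)
step 2: append 56 -> window=[47, 56] (not full yet)
step 3: append 67 -> window=[47, 56, 67] -> max=67
step 4: append 34 -> window=[56, 67, 34] -> max=67
step 5: append 76 -> window=[67, 34, 76] -> max=76
step 6: append 29 -> window=[34, 76, 29] -> max=76
step 7: append 76 -> window=[76, 29, 76] -> max=76
step 8: append 80 -> window=[29, 76, 80] -> max=80
step 9: append 67 -> window=[76, 80, 67] -> max=80
step 10: append 82 -> window=[80, 67, 82] -> max=82
Recorded maximums: 67 67 76 76 76 80 80 82
Changes between consecutive maximums: 3

Answer: 3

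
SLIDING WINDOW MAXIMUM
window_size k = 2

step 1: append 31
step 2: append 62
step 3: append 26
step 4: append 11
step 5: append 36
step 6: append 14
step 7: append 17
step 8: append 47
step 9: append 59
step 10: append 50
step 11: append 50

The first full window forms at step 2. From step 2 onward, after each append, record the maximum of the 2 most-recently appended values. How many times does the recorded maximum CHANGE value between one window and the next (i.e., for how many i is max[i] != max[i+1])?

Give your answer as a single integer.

step 1: append 31 -> window=[31] (not full yet)
step 2: append 62 -> window=[31, 62] -> max=62
step 3: append 26 -> window=[62, 26] -> max=62
step 4: append 11 -> window=[26, 11] -> max=26
step 5: append 36 -> window=[11, 36] -> max=36
step 6: append 14 -> window=[36, 14] -> max=36
step 7: append 17 -> window=[14, 17] -> max=17
step 8: append 47 -> window=[17, 47] -> max=47
step 9: append 59 -> window=[47, 59] -> max=59
step 10: append 50 -> window=[59, 50] -> max=59
step 11: append 50 -> window=[50, 50] -> max=50
Recorded maximums: 62 62 26 36 36 17 47 59 59 50
Changes between consecutive maximums: 6

Answer: 6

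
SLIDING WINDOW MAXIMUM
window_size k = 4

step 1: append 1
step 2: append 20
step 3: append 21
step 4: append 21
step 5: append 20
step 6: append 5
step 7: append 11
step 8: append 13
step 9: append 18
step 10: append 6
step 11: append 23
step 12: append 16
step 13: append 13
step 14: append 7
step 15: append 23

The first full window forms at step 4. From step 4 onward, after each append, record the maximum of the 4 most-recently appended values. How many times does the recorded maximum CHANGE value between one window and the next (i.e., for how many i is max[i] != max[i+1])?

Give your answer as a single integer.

Answer: 3

Derivation:
step 1: append 1 -> window=[1] (not full yet)
step 2: append 20 -> window=[1, 20] (not full yet)
step 3: append 21 -> window=[1, 20, 21] (not full yet)
step 4: append 21 -> window=[1, 20, 21, 21] -> max=21
step 5: append 20 -> window=[20, 21, 21, 20] -> max=21
step 6: append 5 -> window=[21, 21, 20, 5] -> max=21
step 7: append 11 -> window=[21, 20, 5, 11] -> max=21
step 8: append 13 -> window=[20, 5, 11, 13] -> max=20
step 9: append 18 -> window=[5, 11, 13, 18] -> max=18
step 10: append 6 -> window=[11, 13, 18, 6] -> max=18
step 11: append 23 -> window=[13, 18, 6, 23] -> max=23
step 12: append 16 -> window=[18, 6, 23, 16] -> max=23
step 13: append 13 -> window=[6, 23, 16, 13] -> max=23
step 14: append 7 -> window=[23, 16, 13, 7] -> max=23
step 15: append 23 -> window=[16, 13, 7, 23] -> max=23
Recorded maximums: 21 21 21 21 20 18 18 23 23 23 23 23
Changes between consecutive maximums: 3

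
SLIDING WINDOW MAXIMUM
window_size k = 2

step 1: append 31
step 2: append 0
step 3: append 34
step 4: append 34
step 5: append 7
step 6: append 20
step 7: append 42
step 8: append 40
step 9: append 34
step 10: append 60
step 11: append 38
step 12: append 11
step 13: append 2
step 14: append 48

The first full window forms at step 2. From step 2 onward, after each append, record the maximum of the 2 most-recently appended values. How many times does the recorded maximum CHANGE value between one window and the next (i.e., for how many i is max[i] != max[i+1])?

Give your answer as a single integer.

Answer: 8

Derivation:
step 1: append 31 -> window=[31] (not full yet)
step 2: append 0 -> window=[31, 0] -> max=31
step 3: append 34 -> window=[0, 34] -> max=34
step 4: append 34 -> window=[34, 34] -> max=34
step 5: append 7 -> window=[34, 7] -> max=34
step 6: append 20 -> window=[7, 20] -> max=20
step 7: append 42 -> window=[20, 42] -> max=42
step 8: append 40 -> window=[42, 40] -> max=42
step 9: append 34 -> window=[40, 34] -> max=40
step 10: append 60 -> window=[34, 60] -> max=60
step 11: append 38 -> window=[60, 38] -> max=60
step 12: append 11 -> window=[38, 11] -> max=38
step 13: append 2 -> window=[11, 2] -> max=11
step 14: append 48 -> window=[2, 48] -> max=48
Recorded maximums: 31 34 34 34 20 42 42 40 60 60 38 11 48
Changes between consecutive maximums: 8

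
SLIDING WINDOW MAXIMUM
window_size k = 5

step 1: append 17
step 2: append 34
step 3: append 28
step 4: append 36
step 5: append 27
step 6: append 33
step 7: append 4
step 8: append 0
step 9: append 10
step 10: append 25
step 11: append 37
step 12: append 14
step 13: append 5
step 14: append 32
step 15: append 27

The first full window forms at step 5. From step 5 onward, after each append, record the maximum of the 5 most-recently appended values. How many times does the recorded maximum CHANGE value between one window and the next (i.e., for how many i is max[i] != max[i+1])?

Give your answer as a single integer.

Answer: 2

Derivation:
step 1: append 17 -> window=[17] (not full yet)
step 2: append 34 -> window=[17, 34] (not full yet)
step 3: append 28 -> window=[17, 34, 28] (not full yet)
step 4: append 36 -> window=[17, 34, 28, 36] (not full yet)
step 5: append 27 -> window=[17, 34, 28, 36, 27] -> max=36
step 6: append 33 -> window=[34, 28, 36, 27, 33] -> max=36
step 7: append 4 -> window=[28, 36, 27, 33, 4] -> max=36
step 8: append 0 -> window=[36, 27, 33, 4, 0] -> max=36
step 9: append 10 -> window=[27, 33, 4, 0, 10] -> max=33
step 10: append 25 -> window=[33, 4, 0, 10, 25] -> max=33
step 11: append 37 -> window=[4, 0, 10, 25, 37] -> max=37
step 12: append 14 -> window=[0, 10, 25, 37, 14] -> max=37
step 13: append 5 -> window=[10, 25, 37, 14, 5] -> max=37
step 14: append 32 -> window=[25, 37, 14, 5, 32] -> max=37
step 15: append 27 -> window=[37, 14, 5, 32, 27] -> max=37
Recorded maximums: 36 36 36 36 33 33 37 37 37 37 37
Changes between consecutive maximums: 2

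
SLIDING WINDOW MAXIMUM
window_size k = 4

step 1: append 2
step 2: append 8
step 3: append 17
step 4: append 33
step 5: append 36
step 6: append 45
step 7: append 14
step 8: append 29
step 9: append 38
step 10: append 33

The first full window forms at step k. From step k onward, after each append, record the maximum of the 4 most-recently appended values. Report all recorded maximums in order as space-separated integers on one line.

Answer: 33 36 45 45 45 45 38

Derivation:
step 1: append 2 -> window=[2] (not full yet)
step 2: append 8 -> window=[2, 8] (not full yet)
step 3: append 17 -> window=[2, 8, 17] (not full yet)
step 4: append 33 -> window=[2, 8, 17, 33] -> max=33
step 5: append 36 -> window=[8, 17, 33, 36] -> max=36
step 6: append 45 -> window=[17, 33, 36, 45] -> max=45
step 7: append 14 -> window=[33, 36, 45, 14] -> max=45
step 8: append 29 -> window=[36, 45, 14, 29] -> max=45
step 9: append 38 -> window=[45, 14, 29, 38] -> max=45
step 10: append 33 -> window=[14, 29, 38, 33] -> max=38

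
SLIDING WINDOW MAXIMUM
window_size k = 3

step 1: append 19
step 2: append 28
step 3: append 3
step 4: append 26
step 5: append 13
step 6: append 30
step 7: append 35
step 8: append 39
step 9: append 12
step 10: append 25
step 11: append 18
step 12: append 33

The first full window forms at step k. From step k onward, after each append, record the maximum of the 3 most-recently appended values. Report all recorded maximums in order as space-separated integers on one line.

step 1: append 19 -> window=[19] (not full yet)
step 2: append 28 -> window=[19, 28] (not full yet)
step 3: append 3 -> window=[19, 28, 3] -> max=28
step 4: append 26 -> window=[28, 3, 26] -> max=28
step 5: append 13 -> window=[3, 26, 13] -> max=26
step 6: append 30 -> window=[26, 13, 30] -> max=30
step 7: append 35 -> window=[13, 30, 35] -> max=35
step 8: append 39 -> window=[30, 35, 39] -> max=39
step 9: append 12 -> window=[35, 39, 12] -> max=39
step 10: append 25 -> window=[39, 12, 25] -> max=39
step 11: append 18 -> window=[12, 25, 18] -> max=25
step 12: append 33 -> window=[25, 18, 33] -> max=33

Answer: 28 28 26 30 35 39 39 39 25 33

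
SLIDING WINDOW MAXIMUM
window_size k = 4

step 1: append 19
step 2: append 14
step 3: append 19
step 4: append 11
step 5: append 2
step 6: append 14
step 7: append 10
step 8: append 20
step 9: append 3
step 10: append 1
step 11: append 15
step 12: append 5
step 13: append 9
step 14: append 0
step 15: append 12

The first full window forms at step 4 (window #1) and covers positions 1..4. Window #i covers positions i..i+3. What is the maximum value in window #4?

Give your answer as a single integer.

step 1: append 19 -> window=[19] (not full yet)
step 2: append 14 -> window=[19, 14] (not full yet)
step 3: append 19 -> window=[19, 14, 19] (not full yet)
step 4: append 11 -> window=[19, 14, 19, 11] -> max=19
step 5: append 2 -> window=[14, 19, 11, 2] -> max=19
step 6: append 14 -> window=[19, 11, 2, 14] -> max=19
step 7: append 10 -> window=[11, 2, 14, 10] -> max=14
Window #4 max = 14

Answer: 14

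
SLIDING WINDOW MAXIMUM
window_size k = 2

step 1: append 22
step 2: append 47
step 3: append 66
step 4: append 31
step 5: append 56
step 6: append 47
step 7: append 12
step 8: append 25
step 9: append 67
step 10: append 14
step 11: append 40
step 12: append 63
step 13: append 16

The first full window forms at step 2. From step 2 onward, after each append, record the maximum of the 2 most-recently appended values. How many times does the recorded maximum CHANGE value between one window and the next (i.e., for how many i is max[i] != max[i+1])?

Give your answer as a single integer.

Answer: 7

Derivation:
step 1: append 22 -> window=[22] (not full yet)
step 2: append 47 -> window=[22, 47] -> max=47
step 3: append 66 -> window=[47, 66] -> max=66
step 4: append 31 -> window=[66, 31] -> max=66
step 5: append 56 -> window=[31, 56] -> max=56
step 6: append 47 -> window=[56, 47] -> max=56
step 7: append 12 -> window=[47, 12] -> max=47
step 8: append 25 -> window=[12, 25] -> max=25
step 9: append 67 -> window=[25, 67] -> max=67
step 10: append 14 -> window=[67, 14] -> max=67
step 11: append 40 -> window=[14, 40] -> max=40
step 12: append 63 -> window=[40, 63] -> max=63
step 13: append 16 -> window=[63, 16] -> max=63
Recorded maximums: 47 66 66 56 56 47 25 67 67 40 63 63
Changes between consecutive maximums: 7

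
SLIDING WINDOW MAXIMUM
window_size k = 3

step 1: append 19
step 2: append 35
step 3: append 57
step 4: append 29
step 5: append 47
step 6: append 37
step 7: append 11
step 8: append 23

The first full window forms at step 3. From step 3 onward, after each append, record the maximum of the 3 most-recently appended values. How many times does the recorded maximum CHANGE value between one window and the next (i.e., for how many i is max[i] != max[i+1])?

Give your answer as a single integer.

Answer: 2

Derivation:
step 1: append 19 -> window=[19] (not full yet)
step 2: append 35 -> window=[19, 35] (not full yet)
step 3: append 57 -> window=[19, 35, 57] -> max=57
step 4: append 29 -> window=[35, 57, 29] -> max=57
step 5: append 47 -> window=[57, 29, 47] -> max=57
step 6: append 37 -> window=[29, 47, 37] -> max=47
step 7: append 11 -> window=[47, 37, 11] -> max=47
step 8: append 23 -> window=[37, 11, 23] -> max=37
Recorded maximums: 57 57 57 47 47 37
Changes between consecutive maximums: 2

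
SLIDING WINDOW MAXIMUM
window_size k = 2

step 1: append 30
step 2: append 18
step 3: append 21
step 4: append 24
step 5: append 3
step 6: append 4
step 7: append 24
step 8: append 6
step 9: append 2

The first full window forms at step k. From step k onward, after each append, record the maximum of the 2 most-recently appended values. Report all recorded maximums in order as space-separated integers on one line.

Answer: 30 21 24 24 4 24 24 6

Derivation:
step 1: append 30 -> window=[30] (not full yet)
step 2: append 18 -> window=[30, 18] -> max=30
step 3: append 21 -> window=[18, 21] -> max=21
step 4: append 24 -> window=[21, 24] -> max=24
step 5: append 3 -> window=[24, 3] -> max=24
step 6: append 4 -> window=[3, 4] -> max=4
step 7: append 24 -> window=[4, 24] -> max=24
step 8: append 6 -> window=[24, 6] -> max=24
step 9: append 2 -> window=[6, 2] -> max=6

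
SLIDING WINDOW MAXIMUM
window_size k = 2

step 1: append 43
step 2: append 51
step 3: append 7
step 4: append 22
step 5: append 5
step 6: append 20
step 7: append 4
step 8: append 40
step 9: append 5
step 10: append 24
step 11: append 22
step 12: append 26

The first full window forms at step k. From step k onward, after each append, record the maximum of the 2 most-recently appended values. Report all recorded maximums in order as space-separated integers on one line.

step 1: append 43 -> window=[43] (not full yet)
step 2: append 51 -> window=[43, 51] -> max=51
step 3: append 7 -> window=[51, 7] -> max=51
step 4: append 22 -> window=[7, 22] -> max=22
step 5: append 5 -> window=[22, 5] -> max=22
step 6: append 20 -> window=[5, 20] -> max=20
step 7: append 4 -> window=[20, 4] -> max=20
step 8: append 40 -> window=[4, 40] -> max=40
step 9: append 5 -> window=[40, 5] -> max=40
step 10: append 24 -> window=[5, 24] -> max=24
step 11: append 22 -> window=[24, 22] -> max=24
step 12: append 26 -> window=[22, 26] -> max=26

Answer: 51 51 22 22 20 20 40 40 24 24 26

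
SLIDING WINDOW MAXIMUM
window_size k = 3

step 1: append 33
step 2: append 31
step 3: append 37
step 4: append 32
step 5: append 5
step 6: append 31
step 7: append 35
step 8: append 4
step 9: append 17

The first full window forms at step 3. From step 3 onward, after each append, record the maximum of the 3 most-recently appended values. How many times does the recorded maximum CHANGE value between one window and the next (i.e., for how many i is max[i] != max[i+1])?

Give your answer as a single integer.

Answer: 2

Derivation:
step 1: append 33 -> window=[33] (not full yet)
step 2: append 31 -> window=[33, 31] (not full yet)
step 3: append 37 -> window=[33, 31, 37] -> max=37
step 4: append 32 -> window=[31, 37, 32] -> max=37
step 5: append 5 -> window=[37, 32, 5] -> max=37
step 6: append 31 -> window=[32, 5, 31] -> max=32
step 7: append 35 -> window=[5, 31, 35] -> max=35
step 8: append 4 -> window=[31, 35, 4] -> max=35
step 9: append 17 -> window=[35, 4, 17] -> max=35
Recorded maximums: 37 37 37 32 35 35 35
Changes between consecutive maximums: 2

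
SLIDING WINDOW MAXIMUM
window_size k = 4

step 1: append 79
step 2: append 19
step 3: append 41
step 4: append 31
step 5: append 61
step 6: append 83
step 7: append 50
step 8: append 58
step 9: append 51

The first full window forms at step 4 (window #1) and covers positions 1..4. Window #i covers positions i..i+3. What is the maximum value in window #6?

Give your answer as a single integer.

Answer: 83

Derivation:
step 1: append 79 -> window=[79] (not full yet)
step 2: append 19 -> window=[79, 19] (not full yet)
step 3: append 41 -> window=[79, 19, 41] (not full yet)
step 4: append 31 -> window=[79, 19, 41, 31] -> max=79
step 5: append 61 -> window=[19, 41, 31, 61] -> max=61
step 6: append 83 -> window=[41, 31, 61, 83] -> max=83
step 7: append 50 -> window=[31, 61, 83, 50] -> max=83
step 8: append 58 -> window=[61, 83, 50, 58] -> max=83
step 9: append 51 -> window=[83, 50, 58, 51] -> max=83
Window #6 max = 83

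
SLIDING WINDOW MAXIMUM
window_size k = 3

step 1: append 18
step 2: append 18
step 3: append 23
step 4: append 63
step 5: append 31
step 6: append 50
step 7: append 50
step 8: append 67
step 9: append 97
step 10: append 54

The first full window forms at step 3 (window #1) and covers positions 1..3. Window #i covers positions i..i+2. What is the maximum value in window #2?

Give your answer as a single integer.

step 1: append 18 -> window=[18] (not full yet)
step 2: append 18 -> window=[18, 18] (not full yet)
step 3: append 23 -> window=[18, 18, 23] -> max=23
step 4: append 63 -> window=[18, 23, 63] -> max=63
Window #2 max = 63

Answer: 63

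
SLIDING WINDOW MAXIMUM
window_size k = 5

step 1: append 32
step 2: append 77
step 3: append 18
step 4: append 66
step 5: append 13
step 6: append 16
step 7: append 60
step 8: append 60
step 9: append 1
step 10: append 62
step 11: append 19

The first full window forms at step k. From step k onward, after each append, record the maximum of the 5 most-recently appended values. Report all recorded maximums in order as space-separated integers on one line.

Answer: 77 77 66 66 60 62 62

Derivation:
step 1: append 32 -> window=[32] (not full yet)
step 2: append 77 -> window=[32, 77] (not full yet)
step 3: append 18 -> window=[32, 77, 18] (not full yet)
step 4: append 66 -> window=[32, 77, 18, 66] (not full yet)
step 5: append 13 -> window=[32, 77, 18, 66, 13] -> max=77
step 6: append 16 -> window=[77, 18, 66, 13, 16] -> max=77
step 7: append 60 -> window=[18, 66, 13, 16, 60] -> max=66
step 8: append 60 -> window=[66, 13, 16, 60, 60] -> max=66
step 9: append 1 -> window=[13, 16, 60, 60, 1] -> max=60
step 10: append 62 -> window=[16, 60, 60, 1, 62] -> max=62
step 11: append 19 -> window=[60, 60, 1, 62, 19] -> max=62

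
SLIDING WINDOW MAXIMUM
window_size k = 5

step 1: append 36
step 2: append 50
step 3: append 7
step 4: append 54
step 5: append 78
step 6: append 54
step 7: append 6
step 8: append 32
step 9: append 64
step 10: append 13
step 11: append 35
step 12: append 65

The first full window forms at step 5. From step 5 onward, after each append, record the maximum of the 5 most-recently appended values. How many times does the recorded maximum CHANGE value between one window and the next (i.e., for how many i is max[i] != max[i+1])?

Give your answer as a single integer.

Answer: 2

Derivation:
step 1: append 36 -> window=[36] (not full yet)
step 2: append 50 -> window=[36, 50] (not full yet)
step 3: append 7 -> window=[36, 50, 7] (not full yet)
step 4: append 54 -> window=[36, 50, 7, 54] (not full yet)
step 5: append 78 -> window=[36, 50, 7, 54, 78] -> max=78
step 6: append 54 -> window=[50, 7, 54, 78, 54] -> max=78
step 7: append 6 -> window=[7, 54, 78, 54, 6] -> max=78
step 8: append 32 -> window=[54, 78, 54, 6, 32] -> max=78
step 9: append 64 -> window=[78, 54, 6, 32, 64] -> max=78
step 10: append 13 -> window=[54, 6, 32, 64, 13] -> max=64
step 11: append 35 -> window=[6, 32, 64, 13, 35] -> max=64
step 12: append 65 -> window=[32, 64, 13, 35, 65] -> max=65
Recorded maximums: 78 78 78 78 78 64 64 65
Changes between consecutive maximums: 2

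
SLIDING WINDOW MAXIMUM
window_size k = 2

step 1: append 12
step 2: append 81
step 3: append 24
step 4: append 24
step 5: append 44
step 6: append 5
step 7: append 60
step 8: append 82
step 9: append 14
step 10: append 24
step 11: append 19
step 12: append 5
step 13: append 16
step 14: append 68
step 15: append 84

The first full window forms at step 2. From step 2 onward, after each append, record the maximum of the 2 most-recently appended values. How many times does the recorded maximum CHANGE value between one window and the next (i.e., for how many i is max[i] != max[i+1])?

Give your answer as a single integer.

step 1: append 12 -> window=[12] (not full yet)
step 2: append 81 -> window=[12, 81] -> max=81
step 3: append 24 -> window=[81, 24] -> max=81
step 4: append 24 -> window=[24, 24] -> max=24
step 5: append 44 -> window=[24, 44] -> max=44
step 6: append 5 -> window=[44, 5] -> max=44
step 7: append 60 -> window=[5, 60] -> max=60
step 8: append 82 -> window=[60, 82] -> max=82
step 9: append 14 -> window=[82, 14] -> max=82
step 10: append 24 -> window=[14, 24] -> max=24
step 11: append 19 -> window=[24, 19] -> max=24
step 12: append 5 -> window=[19, 5] -> max=19
step 13: append 16 -> window=[5, 16] -> max=16
step 14: append 68 -> window=[16, 68] -> max=68
step 15: append 84 -> window=[68, 84] -> max=84
Recorded maximums: 81 81 24 44 44 60 82 82 24 24 19 16 68 84
Changes between consecutive maximums: 9

Answer: 9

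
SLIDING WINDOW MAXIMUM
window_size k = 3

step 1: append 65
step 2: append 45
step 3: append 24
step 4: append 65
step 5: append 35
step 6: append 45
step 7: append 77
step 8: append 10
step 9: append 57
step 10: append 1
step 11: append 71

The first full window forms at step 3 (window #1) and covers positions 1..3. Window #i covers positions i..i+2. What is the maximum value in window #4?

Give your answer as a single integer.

Answer: 65

Derivation:
step 1: append 65 -> window=[65] (not full yet)
step 2: append 45 -> window=[65, 45] (not full yet)
step 3: append 24 -> window=[65, 45, 24] -> max=65
step 4: append 65 -> window=[45, 24, 65] -> max=65
step 5: append 35 -> window=[24, 65, 35] -> max=65
step 6: append 45 -> window=[65, 35, 45] -> max=65
Window #4 max = 65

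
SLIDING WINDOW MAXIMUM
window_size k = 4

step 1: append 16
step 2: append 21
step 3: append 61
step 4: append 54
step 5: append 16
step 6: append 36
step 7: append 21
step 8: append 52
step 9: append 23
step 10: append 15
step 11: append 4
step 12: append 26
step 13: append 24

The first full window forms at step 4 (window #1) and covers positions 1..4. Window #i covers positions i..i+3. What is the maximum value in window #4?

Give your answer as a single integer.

Answer: 54

Derivation:
step 1: append 16 -> window=[16] (not full yet)
step 2: append 21 -> window=[16, 21] (not full yet)
step 3: append 61 -> window=[16, 21, 61] (not full yet)
step 4: append 54 -> window=[16, 21, 61, 54] -> max=61
step 5: append 16 -> window=[21, 61, 54, 16] -> max=61
step 6: append 36 -> window=[61, 54, 16, 36] -> max=61
step 7: append 21 -> window=[54, 16, 36, 21] -> max=54
Window #4 max = 54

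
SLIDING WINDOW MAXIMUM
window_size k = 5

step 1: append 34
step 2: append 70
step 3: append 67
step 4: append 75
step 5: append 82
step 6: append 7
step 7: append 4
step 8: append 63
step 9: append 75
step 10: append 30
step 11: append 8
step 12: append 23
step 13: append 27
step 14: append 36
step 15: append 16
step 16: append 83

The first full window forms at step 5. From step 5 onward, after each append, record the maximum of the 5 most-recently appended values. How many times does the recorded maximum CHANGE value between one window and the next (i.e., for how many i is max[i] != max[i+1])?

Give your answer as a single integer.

Answer: 3

Derivation:
step 1: append 34 -> window=[34] (not full yet)
step 2: append 70 -> window=[34, 70] (not full yet)
step 3: append 67 -> window=[34, 70, 67] (not full yet)
step 4: append 75 -> window=[34, 70, 67, 75] (not full yet)
step 5: append 82 -> window=[34, 70, 67, 75, 82] -> max=82
step 6: append 7 -> window=[70, 67, 75, 82, 7] -> max=82
step 7: append 4 -> window=[67, 75, 82, 7, 4] -> max=82
step 8: append 63 -> window=[75, 82, 7, 4, 63] -> max=82
step 9: append 75 -> window=[82, 7, 4, 63, 75] -> max=82
step 10: append 30 -> window=[7, 4, 63, 75, 30] -> max=75
step 11: append 8 -> window=[4, 63, 75, 30, 8] -> max=75
step 12: append 23 -> window=[63, 75, 30, 8, 23] -> max=75
step 13: append 27 -> window=[75, 30, 8, 23, 27] -> max=75
step 14: append 36 -> window=[30, 8, 23, 27, 36] -> max=36
step 15: append 16 -> window=[8, 23, 27, 36, 16] -> max=36
step 16: append 83 -> window=[23, 27, 36, 16, 83] -> max=83
Recorded maximums: 82 82 82 82 82 75 75 75 75 36 36 83
Changes between consecutive maximums: 3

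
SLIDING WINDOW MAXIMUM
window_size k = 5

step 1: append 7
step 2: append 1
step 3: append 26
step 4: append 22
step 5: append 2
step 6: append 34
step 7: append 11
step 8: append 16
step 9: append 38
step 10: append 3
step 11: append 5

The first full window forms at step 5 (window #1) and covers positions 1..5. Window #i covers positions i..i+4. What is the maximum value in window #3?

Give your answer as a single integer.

Answer: 34

Derivation:
step 1: append 7 -> window=[7] (not full yet)
step 2: append 1 -> window=[7, 1] (not full yet)
step 3: append 26 -> window=[7, 1, 26] (not full yet)
step 4: append 22 -> window=[7, 1, 26, 22] (not full yet)
step 5: append 2 -> window=[7, 1, 26, 22, 2] -> max=26
step 6: append 34 -> window=[1, 26, 22, 2, 34] -> max=34
step 7: append 11 -> window=[26, 22, 2, 34, 11] -> max=34
Window #3 max = 34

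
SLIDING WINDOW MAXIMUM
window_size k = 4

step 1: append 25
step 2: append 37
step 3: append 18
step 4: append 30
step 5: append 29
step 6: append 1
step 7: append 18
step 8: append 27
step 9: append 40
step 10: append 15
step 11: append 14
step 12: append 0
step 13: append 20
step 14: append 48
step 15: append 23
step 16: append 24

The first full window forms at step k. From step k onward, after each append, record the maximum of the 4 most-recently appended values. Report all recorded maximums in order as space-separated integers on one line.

step 1: append 25 -> window=[25] (not full yet)
step 2: append 37 -> window=[25, 37] (not full yet)
step 3: append 18 -> window=[25, 37, 18] (not full yet)
step 4: append 30 -> window=[25, 37, 18, 30] -> max=37
step 5: append 29 -> window=[37, 18, 30, 29] -> max=37
step 6: append 1 -> window=[18, 30, 29, 1] -> max=30
step 7: append 18 -> window=[30, 29, 1, 18] -> max=30
step 8: append 27 -> window=[29, 1, 18, 27] -> max=29
step 9: append 40 -> window=[1, 18, 27, 40] -> max=40
step 10: append 15 -> window=[18, 27, 40, 15] -> max=40
step 11: append 14 -> window=[27, 40, 15, 14] -> max=40
step 12: append 0 -> window=[40, 15, 14, 0] -> max=40
step 13: append 20 -> window=[15, 14, 0, 20] -> max=20
step 14: append 48 -> window=[14, 0, 20, 48] -> max=48
step 15: append 23 -> window=[0, 20, 48, 23] -> max=48
step 16: append 24 -> window=[20, 48, 23, 24] -> max=48

Answer: 37 37 30 30 29 40 40 40 40 20 48 48 48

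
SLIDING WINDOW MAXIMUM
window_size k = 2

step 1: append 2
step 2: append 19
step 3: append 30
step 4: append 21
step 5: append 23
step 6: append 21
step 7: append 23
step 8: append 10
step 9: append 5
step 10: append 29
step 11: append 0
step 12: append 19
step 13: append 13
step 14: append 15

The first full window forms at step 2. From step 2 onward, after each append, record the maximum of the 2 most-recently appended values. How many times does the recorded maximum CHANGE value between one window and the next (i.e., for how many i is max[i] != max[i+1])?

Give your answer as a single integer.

step 1: append 2 -> window=[2] (not full yet)
step 2: append 19 -> window=[2, 19] -> max=19
step 3: append 30 -> window=[19, 30] -> max=30
step 4: append 21 -> window=[30, 21] -> max=30
step 5: append 23 -> window=[21, 23] -> max=23
step 6: append 21 -> window=[23, 21] -> max=23
step 7: append 23 -> window=[21, 23] -> max=23
step 8: append 10 -> window=[23, 10] -> max=23
step 9: append 5 -> window=[10, 5] -> max=10
step 10: append 29 -> window=[5, 29] -> max=29
step 11: append 0 -> window=[29, 0] -> max=29
step 12: append 19 -> window=[0, 19] -> max=19
step 13: append 13 -> window=[19, 13] -> max=19
step 14: append 15 -> window=[13, 15] -> max=15
Recorded maximums: 19 30 30 23 23 23 23 10 29 29 19 19 15
Changes between consecutive maximums: 6

Answer: 6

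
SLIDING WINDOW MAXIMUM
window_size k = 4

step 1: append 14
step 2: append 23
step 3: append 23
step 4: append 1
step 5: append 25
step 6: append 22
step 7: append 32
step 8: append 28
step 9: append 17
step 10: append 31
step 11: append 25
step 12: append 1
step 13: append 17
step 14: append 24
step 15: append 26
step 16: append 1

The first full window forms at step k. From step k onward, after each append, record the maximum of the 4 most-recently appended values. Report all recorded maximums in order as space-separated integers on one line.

step 1: append 14 -> window=[14] (not full yet)
step 2: append 23 -> window=[14, 23] (not full yet)
step 3: append 23 -> window=[14, 23, 23] (not full yet)
step 4: append 1 -> window=[14, 23, 23, 1] -> max=23
step 5: append 25 -> window=[23, 23, 1, 25] -> max=25
step 6: append 22 -> window=[23, 1, 25, 22] -> max=25
step 7: append 32 -> window=[1, 25, 22, 32] -> max=32
step 8: append 28 -> window=[25, 22, 32, 28] -> max=32
step 9: append 17 -> window=[22, 32, 28, 17] -> max=32
step 10: append 31 -> window=[32, 28, 17, 31] -> max=32
step 11: append 25 -> window=[28, 17, 31, 25] -> max=31
step 12: append 1 -> window=[17, 31, 25, 1] -> max=31
step 13: append 17 -> window=[31, 25, 1, 17] -> max=31
step 14: append 24 -> window=[25, 1, 17, 24] -> max=25
step 15: append 26 -> window=[1, 17, 24, 26] -> max=26
step 16: append 1 -> window=[17, 24, 26, 1] -> max=26

Answer: 23 25 25 32 32 32 32 31 31 31 25 26 26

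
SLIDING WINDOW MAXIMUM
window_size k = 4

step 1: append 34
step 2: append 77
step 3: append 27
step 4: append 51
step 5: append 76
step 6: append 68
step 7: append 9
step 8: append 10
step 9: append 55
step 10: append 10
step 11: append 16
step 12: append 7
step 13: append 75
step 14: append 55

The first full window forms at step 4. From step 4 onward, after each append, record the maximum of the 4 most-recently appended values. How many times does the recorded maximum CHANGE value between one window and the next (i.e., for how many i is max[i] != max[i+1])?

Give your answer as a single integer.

Answer: 4

Derivation:
step 1: append 34 -> window=[34] (not full yet)
step 2: append 77 -> window=[34, 77] (not full yet)
step 3: append 27 -> window=[34, 77, 27] (not full yet)
step 4: append 51 -> window=[34, 77, 27, 51] -> max=77
step 5: append 76 -> window=[77, 27, 51, 76] -> max=77
step 6: append 68 -> window=[27, 51, 76, 68] -> max=76
step 7: append 9 -> window=[51, 76, 68, 9] -> max=76
step 8: append 10 -> window=[76, 68, 9, 10] -> max=76
step 9: append 55 -> window=[68, 9, 10, 55] -> max=68
step 10: append 10 -> window=[9, 10, 55, 10] -> max=55
step 11: append 16 -> window=[10, 55, 10, 16] -> max=55
step 12: append 7 -> window=[55, 10, 16, 7] -> max=55
step 13: append 75 -> window=[10, 16, 7, 75] -> max=75
step 14: append 55 -> window=[16, 7, 75, 55] -> max=75
Recorded maximums: 77 77 76 76 76 68 55 55 55 75 75
Changes between consecutive maximums: 4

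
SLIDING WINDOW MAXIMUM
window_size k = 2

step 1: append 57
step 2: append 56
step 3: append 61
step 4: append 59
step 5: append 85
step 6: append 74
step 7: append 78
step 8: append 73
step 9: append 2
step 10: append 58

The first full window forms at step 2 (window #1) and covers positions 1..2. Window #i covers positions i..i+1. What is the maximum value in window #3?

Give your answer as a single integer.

step 1: append 57 -> window=[57] (not full yet)
step 2: append 56 -> window=[57, 56] -> max=57
step 3: append 61 -> window=[56, 61] -> max=61
step 4: append 59 -> window=[61, 59] -> max=61
Window #3 max = 61

Answer: 61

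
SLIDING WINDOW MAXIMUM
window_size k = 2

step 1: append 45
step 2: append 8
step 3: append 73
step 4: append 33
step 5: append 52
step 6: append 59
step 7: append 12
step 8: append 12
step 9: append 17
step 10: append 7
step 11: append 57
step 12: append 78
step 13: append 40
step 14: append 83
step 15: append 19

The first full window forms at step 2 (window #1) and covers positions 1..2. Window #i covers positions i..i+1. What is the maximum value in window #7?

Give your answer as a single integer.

Answer: 12

Derivation:
step 1: append 45 -> window=[45] (not full yet)
step 2: append 8 -> window=[45, 8] -> max=45
step 3: append 73 -> window=[8, 73] -> max=73
step 4: append 33 -> window=[73, 33] -> max=73
step 5: append 52 -> window=[33, 52] -> max=52
step 6: append 59 -> window=[52, 59] -> max=59
step 7: append 12 -> window=[59, 12] -> max=59
step 8: append 12 -> window=[12, 12] -> max=12
Window #7 max = 12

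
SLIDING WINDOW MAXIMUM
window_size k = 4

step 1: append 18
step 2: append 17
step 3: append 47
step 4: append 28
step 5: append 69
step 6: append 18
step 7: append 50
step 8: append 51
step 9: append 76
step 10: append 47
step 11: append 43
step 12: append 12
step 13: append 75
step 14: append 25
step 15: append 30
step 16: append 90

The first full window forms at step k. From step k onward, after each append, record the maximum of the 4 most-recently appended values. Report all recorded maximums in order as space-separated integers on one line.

Answer: 47 69 69 69 69 76 76 76 76 75 75 75 90

Derivation:
step 1: append 18 -> window=[18] (not full yet)
step 2: append 17 -> window=[18, 17] (not full yet)
step 3: append 47 -> window=[18, 17, 47] (not full yet)
step 4: append 28 -> window=[18, 17, 47, 28] -> max=47
step 5: append 69 -> window=[17, 47, 28, 69] -> max=69
step 6: append 18 -> window=[47, 28, 69, 18] -> max=69
step 7: append 50 -> window=[28, 69, 18, 50] -> max=69
step 8: append 51 -> window=[69, 18, 50, 51] -> max=69
step 9: append 76 -> window=[18, 50, 51, 76] -> max=76
step 10: append 47 -> window=[50, 51, 76, 47] -> max=76
step 11: append 43 -> window=[51, 76, 47, 43] -> max=76
step 12: append 12 -> window=[76, 47, 43, 12] -> max=76
step 13: append 75 -> window=[47, 43, 12, 75] -> max=75
step 14: append 25 -> window=[43, 12, 75, 25] -> max=75
step 15: append 30 -> window=[12, 75, 25, 30] -> max=75
step 16: append 90 -> window=[75, 25, 30, 90] -> max=90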